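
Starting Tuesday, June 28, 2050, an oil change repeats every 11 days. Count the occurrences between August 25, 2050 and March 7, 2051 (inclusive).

Occurrences land 11·i days after June 28, 2050 for i = 0, 1, 2, …
August 25, 2050 is 58 days after the start; 58 ÷ 11 = 5 remainder 3; since the remainder is 3, round up to i = 6. First occurrence in the window: #7 on September 2, 2050 (6×11 = 66 days in).
March 7, 2051 is 252 days after the start; 252 ÷ 11 = 22 remainder 10. Last occurrence in the window: #23 on February 25, 2051.
Occurrences #7 through #23: 17 in total.

17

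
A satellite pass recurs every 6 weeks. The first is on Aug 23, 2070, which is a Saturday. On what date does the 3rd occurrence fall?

The 3rd occurrence is 2 intervals after the first: 2 × 42 = 84 days after Aug 23, 2070.
Aug has 31 days — 8 days to the end of Aug leaves 76.
Sep has 30 days (46 left).
Oct has 31 days (15 left).
15 days into Nov → Nov 15, 2070.

Nov 15, 2070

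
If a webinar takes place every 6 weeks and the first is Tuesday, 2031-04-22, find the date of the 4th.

The 4th occurrence is 3 intervals after the first: 3 × 42 = 126 days after 2031-04-22.
April has 30 days — 8 days to the end of April leaves 118.
May has 31 days (87 left).
June has 30 days (57 left).
July has 31 days (26 left).
26 days into August → 2031-08-26.

2031-08-26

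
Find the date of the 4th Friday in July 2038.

The first Friday of July 2038 is July 2.
The 4th Friday is 3 weeks later: 2 + 21 = 23.

2038-07-23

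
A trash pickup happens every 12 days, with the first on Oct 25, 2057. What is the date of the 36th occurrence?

The 36th occurrence is 35 intervals after the first: 35 × 12 = 420 days after Oct 25, 2057.
Oct has 31 days — 6 days to the end of Oct leaves 414.
From end of Oct to end of 2057 is 61 days (353 left).
Jan has 31 days (322 left).
Feb has 28 days (294 left).
Mar has 31 days (263 left).
Apr has 30 days (233 left).
May has 31 days (202 left).
Jun has 30 days (172 left).
Jul has 31 days (141 left).
Aug has 31 days (110 left).
Sep has 30 days (80 left).
Oct has 31 days (49 left).
Nov has 30 days (19 left).
19 days into Dec → Dec 19, 2058.

Dec 19, 2058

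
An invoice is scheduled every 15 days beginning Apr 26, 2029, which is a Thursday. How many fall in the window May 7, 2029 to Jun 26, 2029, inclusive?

Occurrences land 15·i days after Apr 26, 2029 for i = 0, 1, 2, …
May 7, 2029 is 11 days after the start; 11 ÷ 15 = 0 remainder 11; since the remainder is 11, round up to i = 1. First occurrence in the window: #2 on May 11, 2029 (1×15 = 15 days in).
Jun 26, 2029 is 61 days after the start; 61 ÷ 15 = 4 remainder 1. Last occurrence in the window: #5 on Jun 25, 2029.
Occurrences #2 through #5: 4 in total.

4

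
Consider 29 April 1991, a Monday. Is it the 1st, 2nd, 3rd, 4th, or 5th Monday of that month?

5th

Day 29 falls in week ⌈29/7⌉ of the month.
Days 1–7 hold the 1st Monday, 8–14 the 2nd, 15–21 the 3rd, 22–28 the 4th, 29–31 the 5th.
29 is in the range for the 5th.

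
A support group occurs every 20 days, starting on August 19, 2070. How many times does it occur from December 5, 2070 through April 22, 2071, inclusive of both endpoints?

Occurrences land 20·i days after August 19, 2070 for i = 0, 1, 2, …
December 5, 2070 is 108 days after the start; 108 ÷ 20 = 5 remainder 8; since the remainder is 8, round up to i = 6. First occurrence in the window: #7 on December 17, 2070 (6×20 = 120 days in).
April 22, 2071 is 246 days after the start; 246 ÷ 20 = 12 remainder 6. Last occurrence in the window: #13 on April 16, 2071.
Occurrences #7 through #13: 7 in total.

7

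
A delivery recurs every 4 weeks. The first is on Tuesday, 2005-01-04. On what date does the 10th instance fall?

The 10th occurrence is 9 intervals after the first: 9 × 28 = 252 days after 2005-01-04.
January has 31 days — 27 days to the end of January leaves 225.
February has 28 days (197 left).
March has 31 days (166 left).
April has 30 days (136 left).
May has 31 days (105 left).
June has 30 days (75 left).
July has 31 days (44 left).
August has 31 days (13 left).
13 days into September → 2005-09-13.

2005-09-13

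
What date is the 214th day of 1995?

August 2, 1995

January has 31 days (214 − 31 = 183 remain).
February has 28 days (183 − 28 = 155 remain).
March has 31 days (155 − 31 = 124 remain).
April has 30 days (124 − 30 = 94 remain).
May has 31 days (94 − 31 = 63 remain).
June has 30 days (63 − 30 = 33 remain).
July has 31 days (33 − 31 = 2 remain).
2 into August → August 2.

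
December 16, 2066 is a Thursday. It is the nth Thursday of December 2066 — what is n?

3rd

Day 16 falls in week ⌈16/7⌉ of the month.
Days 1–7 hold the 1st Thursday, 8–14 the 2nd, 15–21 the 3rd, 22–28 the 4th, 29–31 the 5th.
16 is in the range for the 3rd.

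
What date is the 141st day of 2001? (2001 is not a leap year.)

January has 31 days (141 − 31 = 110 remain).
February has 28 days (110 − 28 = 82 remain).
March has 31 days (82 − 31 = 51 remain).
April has 30 days (51 − 30 = 21 remain).
21 into May → May 21.

May 21, 2001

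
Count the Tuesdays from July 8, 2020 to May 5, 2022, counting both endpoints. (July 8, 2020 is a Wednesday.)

95

July 8, 2020 is a Wednesday; the first Tuesday on or after it is July 14, 2020 (6 days later).
From July 14, 2020 to May 5, 2022: 170 + 365 + 125 = 660 days (rest of 2020, 2021, to May 5, 2022 in 2022).
660 ÷ 7 = 94 full weeks with remainder 2, so 94 more Tuesdays after the first → 95.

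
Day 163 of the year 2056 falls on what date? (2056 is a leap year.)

11 June 2056

January has 31 days (163 − 31 = 132 remain).
February has 29 days (132 − 29 = 103 remain).
March has 31 days (103 − 31 = 72 remain).
April has 30 days (72 − 30 = 42 remain).
May has 31 days (42 − 31 = 11 remain).
11 into June → June 11.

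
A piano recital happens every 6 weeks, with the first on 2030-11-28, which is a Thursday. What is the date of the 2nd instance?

2031-01-09

The 2nd occurrence is 1 interval after the first: 1 × 42 = 42 days after 2030-11-28.
November has 30 days — 2 days to the end of November leaves 40.
December has 31 days (9 left).
9 days into January → 2031-01-09.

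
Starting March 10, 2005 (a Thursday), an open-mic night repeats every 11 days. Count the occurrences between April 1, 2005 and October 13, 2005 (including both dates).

Occurrences land 11·i days after March 10, 2005 for i = 0, 1, 2, …
April 1, 2005 is 22 days after the start; 22 ÷ 11 = 2 remainder 0. First occurrence in the window: #3 on April 1, 2005 (2×11 = 22 days in).
October 13, 2005 is 217 days after the start; 217 ÷ 11 = 19 remainder 8. Last occurrence in the window: #20 on October 5, 2005.
Occurrences #3 through #20: 18 in total.

18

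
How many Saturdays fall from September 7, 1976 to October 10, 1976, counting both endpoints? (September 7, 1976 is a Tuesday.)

5

September 7, 1976 is a Tuesday; the first Saturday on or after it is September 11, 1976 (4 days later).
From September 11, 1976 to October 10, 1976: 19 + 10 = 29 days (rest of September, October).
29 ÷ 7 = 4 full weeks with remainder 1, so 4 more Saturdays after the first → 5.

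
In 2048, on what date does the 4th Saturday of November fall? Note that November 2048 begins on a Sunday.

November 2048 begins on a Sunday, so the first Saturday is November 7 (6 days later).
The 4th Saturday is 3 weeks later: 7 + 21 = 28.

2048-11-28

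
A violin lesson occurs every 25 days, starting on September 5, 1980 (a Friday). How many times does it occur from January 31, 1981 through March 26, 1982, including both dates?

17

Occurrences land 25·i days after September 5, 1980 for i = 0, 1, 2, …
January 31, 1981 is 148 days after the start; 148 ÷ 25 = 5 remainder 23; since the remainder is 23, round up to i = 6. First occurrence in the window: #7 on February 2, 1981 (6×25 = 150 days in).
March 26, 1982 is 567 days after the start; 567 ÷ 25 = 22 remainder 17. Last occurrence in the window: #23 on March 9, 1982.
Occurrences #7 through #23: 17 in total.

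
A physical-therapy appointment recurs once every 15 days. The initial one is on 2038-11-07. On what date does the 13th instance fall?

2039-05-06

The 13th occurrence is 12 intervals after the first: 12 × 15 = 180 days after 2038-11-07.
November has 30 days — 23 days to the end of November leaves 157.
December has 31 days (126 left).
January has 31 days (95 left).
February has 28 days (67 left).
March has 31 days (36 left).
April has 30 days (6 left).
6 days into May → 2039-05-06.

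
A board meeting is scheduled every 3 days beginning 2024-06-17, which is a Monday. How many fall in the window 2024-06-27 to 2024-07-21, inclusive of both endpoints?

8

Occurrences land 3·i days after 2024-06-17 for i = 0, 1, 2, …
2024-06-27 is 10 days after the start; 10 ÷ 3 = 3 remainder 1; since the remainder is 1, round up to i = 4. First occurrence in the window: #5 on 2024-06-29 (4×3 = 12 days in).
2024-07-21 is 34 days after the start; 34 ÷ 3 = 11 remainder 1. Last occurrence in the window: #12 on 2024-07-20.
Occurrences #5 through #12: 8 in total.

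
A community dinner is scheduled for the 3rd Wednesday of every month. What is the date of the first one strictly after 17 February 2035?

21 February 2035

February 2035 starts on a Thursday; its first Wednesday is the 7th, so the 3rd Wednesday is the 21st — 21 February 2035.
21 February 2035 is after 17 February 2035, so that is the next one.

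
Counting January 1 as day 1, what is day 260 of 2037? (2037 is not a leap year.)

September 17, 2037

January has 31 days (260 − 31 = 229 remain).
February has 28 days (229 − 28 = 201 remain).
March has 31 days (201 − 31 = 170 remain).
April has 30 days (170 − 30 = 140 remain).
May has 31 days (140 − 31 = 109 remain).
June has 30 days (109 − 30 = 79 remain).
July has 31 days (79 − 31 = 48 remain).
August has 31 days (48 − 31 = 17 remain).
17 into September → September 17.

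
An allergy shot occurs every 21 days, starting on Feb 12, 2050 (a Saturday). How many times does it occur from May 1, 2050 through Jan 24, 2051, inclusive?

13

Occurrences land 21·i days after Feb 12, 2050 for i = 0, 1, 2, …
May 1, 2050 is 78 days after the start; 78 ÷ 21 = 3 remainder 15; since the remainder is 15, round up to i = 4. First occurrence in the window: #5 on May 7, 2050 (4×21 = 84 days in).
Jan 24, 2051 is 346 days after the start; 346 ÷ 21 = 16 remainder 10. Last occurrence in the window: #17 on Jan 14, 2051.
Occurrences #5 through #17: 13 in total.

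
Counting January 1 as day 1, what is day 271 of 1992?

Jan has 31 days (271 − 31 = 240 remain).
Feb has 29 days (240 − 29 = 211 remain).
Mar has 31 days (211 − 31 = 180 remain).
Apr has 30 days (180 − 30 = 150 remain).
May has 31 days (150 − 31 = 119 remain).
Jun has 30 days (119 − 30 = 89 remain).
Jul has 31 days (89 − 31 = 58 remain).
Aug has 31 days (58 − 31 = 27 remain).
27 into Sep → Sep 27.

Sep 27, 1992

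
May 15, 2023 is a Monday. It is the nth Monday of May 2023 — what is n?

Day 15 falls in week ⌈15/7⌉ of the month.
Days 1–7 hold the 1st Monday, 8–14 the 2nd, 15–21 the 3rd, 22–28 the 4th, 29–31 the 5th.
15 is in the range for the 3rd.

3rd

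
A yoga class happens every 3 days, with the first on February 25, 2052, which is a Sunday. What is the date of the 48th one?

July 15, 2052

The 48th occurrence is 47 intervals after the first: 47 × 3 = 141 days after February 25, 2052.
February has 29 days — 4 days to the end of February leaves 137.
March has 31 days (106 left).
April has 30 days (76 left).
May has 31 days (45 left).
June has 30 days (15 left).
15 days into July → July 15, 2052.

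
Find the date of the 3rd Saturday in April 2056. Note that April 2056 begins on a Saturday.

April 15, 2056

April 2056 begins on a Saturday, so the first Saturday is April 1.
The 3rd Saturday is 2 weeks later: 1 + 14 = 15.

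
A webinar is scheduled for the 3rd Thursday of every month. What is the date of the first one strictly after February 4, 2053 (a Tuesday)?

February 20, 2053

February 2053 starts on a Saturday; its first Thursday is the 6th, so the 3rd Thursday is the 20th — February 20, 2053.
February 20, 2053 is after February 4, 2053, so that is the next one.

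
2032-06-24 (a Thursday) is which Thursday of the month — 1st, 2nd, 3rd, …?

4th

Day 24 falls in week ⌈24/7⌉ of the month.
Days 1–7 hold the 1st Thursday, 8–14 the 2nd, 15–21 the 3rd, 22–28 the 4th, 29–31 the 5th.
24 is in the range for the 4th.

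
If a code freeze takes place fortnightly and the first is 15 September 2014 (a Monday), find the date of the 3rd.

The 3rd occurrence is 2 intervals after the first: 2 × 14 = 28 days after 15 September 2014.
September has 30 days — 15 days to the end of September leaves 13.
13 days into October → 13 October 2014.

13 October 2014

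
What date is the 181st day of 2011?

Jan has 31 days (181 − 31 = 150 remain).
Feb has 28 days (150 − 28 = 122 remain).
Mar has 31 days (122 − 31 = 91 remain).
Apr has 30 days (91 − 30 = 61 remain).
May has 31 days (61 − 31 = 30 remain).
30 into Jun → Jun 30.

Jun 30, 2011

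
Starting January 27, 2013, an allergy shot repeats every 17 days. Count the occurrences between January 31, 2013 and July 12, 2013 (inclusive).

Occurrences land 17·i days after January 27, 2013 for i = 0, 1, 2, …
January 31, 2013 is 4 days after the start; 4 ÷ 17 = 0 remainder 4; since the remainder is 4, round up to i = 1. First occurrence in the window: #2 on February 13, 2013 (1×17 = 17 days in).
July 12, 2013 is 166 days after the start; 166 ÷ 17 = 9 remainder 13. Last occurrence in the window: #10 on June 29, 2013.
Occurrences #2 through #10: 9 in total.

9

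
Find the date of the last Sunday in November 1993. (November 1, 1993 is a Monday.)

November 1993 begins on a Monday, so the first Sunday is November 7 (6 days later).
November 1993 has 30 days. Adding weeks: 7, 14, 21, 28 — the last one ≤ 30 is the 28th.

November 28, 1993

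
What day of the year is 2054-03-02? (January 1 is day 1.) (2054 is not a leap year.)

61

Days in months before March: 31 + 28 = 59.
Plus 2 days into March → day 61.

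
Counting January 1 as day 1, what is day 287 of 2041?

Oct 14, 2041

Jan has 31 days (287 − 31 = 256 remain).
Feb has 28 days (256 − 28 = 228 remain).
Mar has 31 days (228 − 31 = 197 remain).
Apr has 30 days (197 − 30 = 167 remain).
May has 31 days (167 − 31 = 136 remain).
Jun has 30 days (136 − 30 = 106 remain).
Jul has 31 days (106 − 31 = 75 remain).
Aug has 31 days (75 − 31 = 44 remain).
Sep has 30 days (44 − 30 = 14 remain).
14 into Oct → Oct 14.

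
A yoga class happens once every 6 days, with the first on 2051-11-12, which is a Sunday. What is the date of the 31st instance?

2052-05-10

The 31st occurrence is 30 intervals after the first: 30 × 6 = 180 days after 2051-11-12.
November has 30 days — 18 days to the end of November leaves 162.
December has 31 days (131 left).
January has 31 days (100 left).
February has 29 days (71 left).
March has 31 days (40 left).
April has 30 days (10 left).
10 days into May → 2052-05-10.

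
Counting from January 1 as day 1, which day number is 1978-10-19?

Days in months before October: 31 + 28 + 31 + 30 + 31 + 30 + 31 + 31 + 30 = 273.
Plus 19 days into October → day 292.

292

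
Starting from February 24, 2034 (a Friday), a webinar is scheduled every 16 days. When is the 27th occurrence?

The 27th occurrence is 26 intervals after the first: 26 × 16 = 416 days after February 24, 2034.
February has 28 days — 4 days to the end of February leaves 412.
From end of February to end of 2034 is 306 days (106 left).
January has 31 days (75 left).
February has 28 days (47 left).
March has 31 days (16 left).
16 days into April → April 16, 2035.

April 16, 2035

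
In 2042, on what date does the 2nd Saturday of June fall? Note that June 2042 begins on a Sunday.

June 2042 begins on a Sunday, so the first Saturday is June 7 (6 days later).
The 2nd Saturday is 1 weeks later: 7 + 7 = 14.

14 June 2042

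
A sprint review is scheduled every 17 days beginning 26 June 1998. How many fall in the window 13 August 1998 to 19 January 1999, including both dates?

10

Occurrences land 17·i days after 26 June 1998 for i = 0, 1, 2, …
13 August 1998 is 48 days after the start; 48 ÷ 17 = 2 remainder 14; since the remainder is 14, round up to i = 3. First occurrence in the window: #4 on 16 August 1998 (3×17 = 51 days in).
19 January 1999 is 207 days after the start; 207 ÷ 17 = 12 remainder 3. Last occurrence in the window: #13 on 16 January 1999.
Occurrences #4 through #13: 10 in total.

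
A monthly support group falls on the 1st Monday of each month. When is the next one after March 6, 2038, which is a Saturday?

March 2038 starts on a Monday, so its 1st Monday is March 1, 2038.
That is not after March 6, 2038, so look at April 2038.
April 2038 starts on a Thursday, so its 1st Monday is April 5, 2038 (4 days in).

April 5, 2038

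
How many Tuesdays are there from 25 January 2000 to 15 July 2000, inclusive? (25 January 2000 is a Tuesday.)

25

25 January 2000 is a Tuesday; the first Tuesday on or after it is 25 January 2000.
From 25 January 2000 to 15 July 2000: 6 + 29 + 31 + 30 + 31 + 30 + 15 = 172 days (rest of January, February, March, April, May, June, July).
172 ÷ 7 = 24 full weeks with remainder 4, so 24 more Tuesdays after the first → 25.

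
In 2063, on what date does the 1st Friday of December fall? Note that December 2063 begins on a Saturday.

December 2063 begins on a Saturday, so the first Friday is December 7 (6 days later).

7 December 2063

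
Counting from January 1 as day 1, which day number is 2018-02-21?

Days in months before February: 31 = 31.
Plus 21 days into February → day 52.

52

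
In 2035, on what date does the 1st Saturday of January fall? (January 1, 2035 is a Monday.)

2035-01-06

January 2035 begins on a Monday, so the first Saturday is January 6 (5 days later).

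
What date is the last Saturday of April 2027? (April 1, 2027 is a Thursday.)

24 April 2027

April 2027 begins on a Thursday, so the first Saturday is April 3 (2 days later).
April 2027 has 30 days. Adding weeks: 3, 10, 17, 24 — the last one ≤ 30 is the 24th.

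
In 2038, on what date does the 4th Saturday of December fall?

December 2038 begins on a Wednesday, so the first Saturday is December 4 (3 days later).
The 4th Saturday is 3 weeks later: 4 + 21 = 25.

2038-12-25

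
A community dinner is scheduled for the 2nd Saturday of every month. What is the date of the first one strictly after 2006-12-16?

December 2006 starts on a Friday; its first Saturday is the 2nd, so the 2nd Saturday is the 9th — 2006-12-09.
That is not after 2006-12-16, so look at January 2007.
January 2007 starts on a Monday; its first Saturday is the 6th, so the 2nd Saturday is the 13th — 2007-01-13.

2007-01-13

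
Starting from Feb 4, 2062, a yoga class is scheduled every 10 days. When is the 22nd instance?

Sep 2, 2062

The 22nd occurrence is 21 intervals after the first: 21 × 10 = 210 days after Feb 4, 2062.
Feb has 28 days — 24 days to the end of Feb leaves 186.
Mar has 31 days (155 left).
Apr has 30 days (125 left).
May has 31 days (94 left).
Jun has 30 days (64 left).
Jul has 31 days (33 left).
Aug has 31 days (2 left).
2 days into Sep → Sep 2, 2062.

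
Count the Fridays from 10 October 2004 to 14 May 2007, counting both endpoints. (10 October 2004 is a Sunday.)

10 October 2004 is a Sunday; the first Friday on or after it is 15 October 2004 (5 days later).
From 15 October 2004 to 14 May 2007: 77 + 365 + 365 + 134 = 941 days (rest of 2004, 2005, 2006, to 14 May 2007 in 2007).
941 ÷ 7 = 134 full weeks with remainder 3, so 134 more Fridays after the first → 135.

135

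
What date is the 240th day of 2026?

2026-08-28

January has 31 days (240 − 31 = 209 remain).
February has 28 days (209 − 28 = 181 remain).
March has 31 days (181 − 31 = 150 remain).
April has 30 days (150 − 30 = 120 remain).
May has 31 days (120 − 31 = 89 remain).
June has 30 days (89 − 30 = 59 remain).
July has 31 days (59 − 31 = 28 remain).
28 into August → August 28.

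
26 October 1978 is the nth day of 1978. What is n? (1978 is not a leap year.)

299

Days in months before October: 31 + 28 + 31 + 30 + 31 + 30 + 31 + 31 + 30 = 273.
Plus 26 days into October → day 299.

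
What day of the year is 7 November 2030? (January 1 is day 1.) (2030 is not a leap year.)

Days in months before November: 31 + 28 + 31 + 30 + 31 + 30 + 31 + 31 + 30 + 31 = 304.
Plus 7 days into November → day 311.

311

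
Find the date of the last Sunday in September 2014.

The first Sunday of September 2014 is September 7.
September 2014 has 30 days. Adding weeks: 7, 14, 21, 28 — the last one ≤ 30 is the 28th.

28 September 2014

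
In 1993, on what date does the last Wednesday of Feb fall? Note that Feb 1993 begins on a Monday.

Feb 24, 1993

Feb 1993 begins on a Monday, so the first Wednesday is Feb 3 (2 days later).
Feb 1993 has 28 days. Adding weeks: 3, 10, 17, 24 — the last one ≤ 28 is the 24th.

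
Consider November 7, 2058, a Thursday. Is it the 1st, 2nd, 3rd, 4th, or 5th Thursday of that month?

1st

Day 7 falls in week ⌈7/7⌉ of the month.
Days 1–7 hold the 1st Thursday, 8–14 the 2nd, 15–21 the 3rd, 22–28 the 4th, 29–31 the 5th.
7 is in the range for the 1st.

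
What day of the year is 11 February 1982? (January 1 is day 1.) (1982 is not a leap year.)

42

Days in months before February: 31 = 31.
Plus 11 days into February → day 42.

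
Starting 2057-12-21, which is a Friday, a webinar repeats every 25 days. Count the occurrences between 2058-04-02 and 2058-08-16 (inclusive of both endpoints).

5

Occurrences land 25·i days after 2057-12-21 for i = 0, 1, 2, …
2058-04-02 is 102 days after the start; 102 ÷ 25 = 4 remainder 2; since the remainder is 2, round up to i = 5. First occurrence in the window: #6 on 2058-04-25 (5×25 = 125 days in).
2058-08-16 is 238 days after the start; 238 ÷ 25 = 9 remainder 13. Last occurrence in the window: #10 on 2058-08-03.
Occurrences #6 through #10: 5 in total.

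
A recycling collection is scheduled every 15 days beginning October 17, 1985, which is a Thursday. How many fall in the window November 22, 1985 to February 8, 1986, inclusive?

5

Occurrences land 15·i days after October 17, 1985 for i = 0, 1, 2, …
November 22, 1985 is 36 days after the start; 36 ÷ 15 = 2 remainder 6; since the remainder is 6, round up to i = 3. First occurrence in the window: #4 on December 1, 1985 (3×15 = 45 days in).
February 8, 1986 is 114 days after the start; 114 ÷ 15 = 7 remainder 9. Last occurrence in the window: #8 on January 30, 1986.
Occurrences #4 through #8: 5 in total.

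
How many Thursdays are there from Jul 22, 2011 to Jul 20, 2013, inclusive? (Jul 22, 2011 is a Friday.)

104

Jul 22, 2011 is a Friday; the first Thursday on or after it is Jul 28, 2011 (6 days later).
From Jul 28, 2011 to Jul 20, 2013: 156 + 366 + 201 = 723 days (rest of 2011, 2012, to Jul 20, 2013 in 2013).
723 ÷ 7 = 103 full weeks with remainder 2, so 103 more Thursdays after the first → 104.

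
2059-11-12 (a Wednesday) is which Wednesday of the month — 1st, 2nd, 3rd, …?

Day 12 falls in week ⌈12/7⌉ of the month.
Days 1–7 hold the 1st Wednesday, 8–14 the 2nd, 15–21 the 3rd, 22–28 the 4th, 29–31 the 5th.
12 is in the range for the 2nd.

2nd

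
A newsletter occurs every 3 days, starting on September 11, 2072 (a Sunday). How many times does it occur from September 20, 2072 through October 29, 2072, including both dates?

Occurrences land 3·i days after September 11, 2072 for i = 0, 1, 2, …
September 20, 2072 is 9 days after the start; 9 ÷ 3 = 3 remainder 0. First occurrence in the window: #4 on September 20, 2072 (3×3 = 9 days in).
October 29, 2072 is 48 days after the start; 48 ÷ 3 = 16 remainder 0. Last occurrence in the window: #17 on October 29, 2072.
Occurrences #4 through #17: 14 in total.

14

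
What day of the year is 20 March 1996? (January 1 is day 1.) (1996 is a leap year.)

80

Days in months before March: 31 + 29 = 60.
Plus 20 days into March → day 80.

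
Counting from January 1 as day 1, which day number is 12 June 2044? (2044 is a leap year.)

164

Days in months before June: 31 + 29 + 31 + 30 + 31 = 152.
Plus 12 days into June → day 164.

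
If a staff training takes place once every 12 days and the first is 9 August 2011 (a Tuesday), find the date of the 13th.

31 December 2011

The 13th occurrence is 12 intervals after the first: 12 × 12 = 144 days after 9 August 2011.
August has 31 days — 22 days to the end of August leaves 122.
September has 30 days (92 left).
October has 31 days (61 left).
November has 30 days (31 left).
31 days into December → 31 December 2011.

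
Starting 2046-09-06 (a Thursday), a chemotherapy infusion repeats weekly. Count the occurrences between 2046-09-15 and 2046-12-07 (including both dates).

12

Occurrences land 7·i days after 2046-09-06 for i = 0, 1, 2, …
2046-09-15 is 9 days after the start; 9 ÷ 7 = 1 remainder 2; since the remainder is 2, round up to i = 2. First occurrence in the window: #3 on 2046-09-20 (2×7 = 14 days in).
2046-12-07 is 92 days after the start; 92 ÷ 7 = 13 remainder 1. Last occurrence in the window: #14 on 2046-12-06.
Occurrences #3 through #14: 12 in total.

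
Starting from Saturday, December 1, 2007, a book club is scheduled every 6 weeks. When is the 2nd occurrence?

January 12, 2008

The 2nd occurrence is 1 interval after the first: 1 × 42 = 42 days after December 1, 2007.
December has 31 days — 30 days to the end of December leaves 12.
12 days into January → January 12, 2008.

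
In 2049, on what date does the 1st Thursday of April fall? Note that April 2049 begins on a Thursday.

1 April 2049

April 2049 begins on a Thursday, so the first Thursday is April 1.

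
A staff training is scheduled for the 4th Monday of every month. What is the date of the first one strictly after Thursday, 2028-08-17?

2028-08-28

August 2028 starts on a Tuesday; its first Monday is the 7th, so the 4th Monday is the 28th — 2028-08-28.
2028-08-28 is after 2028-08-17, so that is the next one.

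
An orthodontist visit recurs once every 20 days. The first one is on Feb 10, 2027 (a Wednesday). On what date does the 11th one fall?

The 11th occurrence is 10 intervals after the first: 10 × 20 = 200 days after Feb 10, 2027.
Feb has 28 days — 18 days to the end of Feb leaves 182.
Mar has 31 days (151 left).
Apr has 30 days (121 left).
May has 31 days (90 left).
Jun has 30 days (60 left).
Jul has 31 days (29 left).
29 days into Aug → Aug 29, 2027.

Aug 29, 2027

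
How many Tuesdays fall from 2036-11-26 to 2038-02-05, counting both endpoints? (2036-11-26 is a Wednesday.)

2036-11-26 is a Wednesday; the first Tuesday on or after it is 2036-12-02 (6 days later).
From 2036-12-02 to 2038-02-05: 29 + 365 + 36 = 430 days (rest of 2036, 2037, to 2038-02-05 in 2038).
430 ÷ 7 = 61 full weeks with remainder 3, so 61 more Tuesdays after the first → 62.

62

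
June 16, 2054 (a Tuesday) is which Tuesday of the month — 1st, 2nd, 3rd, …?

Day 16 falls in week ⌈16/7⌉ of the month.
Days 1–7 hold the 1st Tuesday, 8–14 the 2nd, 15–21 the 3rd, 22–28 the 4th, 29–31 the 5th.
16 is in the range for the 3rd.

3rd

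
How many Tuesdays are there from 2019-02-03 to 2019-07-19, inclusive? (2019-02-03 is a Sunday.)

24

2019-02-03 is a Sunday; the first Tuesday on or after it is 2019-02-05 (2 days later).
From 2019-02-05 to 2019-07-19: 23 + 31 + 30 + 31 + 30 + 19 = 164 days (rest of February, March, April, May, June, July).
164 ÷ 7 = 23 full weeks with remainder 3, so 23 more Tuesdays after the first → 24.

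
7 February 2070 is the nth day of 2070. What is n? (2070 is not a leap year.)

38

Days in months before February: 31 = 31.
Plus 7 days into February → day 38.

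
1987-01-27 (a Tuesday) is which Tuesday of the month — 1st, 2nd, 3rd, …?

4th

Day 27 falls in week ⌈27/7⌉ of the month.
Days 1–7 hold the 1st Tuesday, 8–14 the 2nd, 15–21 the 3rd, 22–28 the 4th, 29–31 the 5th.
27 is in the range for the 4th.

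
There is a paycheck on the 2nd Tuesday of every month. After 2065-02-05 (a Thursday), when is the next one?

February 2065 starts on a Sunday; its first Tuesday is the 3rd, so the 2nd Tuesday is the 10th — 2065-02-10.
2065-02-10 is after 2065-02-05, so that is the next one.

2065-02-10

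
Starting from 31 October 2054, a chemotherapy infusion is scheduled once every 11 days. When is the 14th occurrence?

23 March 2055

The 14th occurrence is 13 intervals after the first: 13 × 11 = 143 days after 31 October 2054.
October has 31 days — 0 days to the end of October leaves 143.
November has 30 days (113 left).
December has 31 days (82 left).
January has 31 days (51 left).
February has 28 days (23 left).
23 days into March → 23 March 2055.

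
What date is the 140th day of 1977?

1977-05-20

January has 31 days (140 − 31 = 109 remain).
February has 28 days (109 − 28 = 81 remain).
March has 31 days (81 − 31 = 50 remain).
April has 30 days (50 − 30 = 20 remain).
20 into May → May 20.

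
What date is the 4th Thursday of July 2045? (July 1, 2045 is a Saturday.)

July 2045 begins on a Saturday, so the first Thursday is July 6 (5 days later).
The 4th Thursday is 3 weeks later: 6 + 21 = 27.

2045-07-27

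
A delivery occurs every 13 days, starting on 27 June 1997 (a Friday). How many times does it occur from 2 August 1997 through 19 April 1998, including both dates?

Occurrences land 13·i days after 27 June 1997 for i = 0, 1, 2, …
2 August 1997 is 36 days after the start; 36 ÷ 13 = 2 remainder 10; since the remainder is 10, round up to i = 3. First occurrence in the window: #4 on 5 August 1997 (3×13 = 39 days in).
19 April 1998 is 296 days after the start; 296 ÷ 13 = 22 remainder 10. Last occurrence in the window: #23 on 9 April 1998.
Occurrences #4 through #23: 20 in total.

20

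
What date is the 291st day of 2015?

18 October 2015

January has 31 days (291 − 31 = 260 remain).
February has 28 days (260 − 28 = 232 remain).
March has 31 days (232 − 31 = 201 remain).
April has 30 days (201 − 30 = 171 remain).
May has 31 days (171 − 31 = 140 remain).
June has 30 days (140 − 30 = 110 remain).
July has 31 days (110 − 31 = 79 remain).
August has 31 days (79 − 31 = 48 remain).
September has 30 days (48 − 30 = 18 remain).
18 into October → October 18.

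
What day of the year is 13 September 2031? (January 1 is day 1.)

Days in months before September: 31 + 28 + 31 + 30 + 31 + 30 + 31 + 31 = 243.
Plus 13 days into September → day 256.

256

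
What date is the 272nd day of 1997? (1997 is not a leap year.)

January has 31 days (272 − 31 = 241 remain).
February has 28 days (241 − 28 = 213 remain).
March has 31 days (213 − 31 = 182 remain).
April has 30 days (182 − 30 = 152 remain).
May has 31 days (152 − 31 = 121 remain).
June has 30 days (121 − 30 = 91 remain).
July has 31 days (91 − 31 = 60 remain).
August has 31 days (60 − 31 = 29 remain).
29 into September → September 29.

29 September 1997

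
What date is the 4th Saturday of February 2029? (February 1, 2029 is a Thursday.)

February 2029 begins on a Thursday, so the first Saturday is February 3 (2 days later).
The 4th Saturday is 3 weeks later: 3 + 21 = 24.

February 24, 2029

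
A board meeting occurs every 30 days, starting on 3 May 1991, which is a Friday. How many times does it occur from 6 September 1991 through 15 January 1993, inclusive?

16

Occurrences land 30·i days after 3 May 1991 for i = 0, 1, 2, …
6 September 1991 is 126 days after the start; 126 ÷ 30 = 4 remainder 6; since the remainder is 6, round up to i = 5. First occurrence in the window: #6 on 30 September 1991 (5×30 = 150 days in).
15 January 1993 is 623 days after the start; 623 ÷ 30 = 20 remainder 23. Last occurrence in the window: #21 on 23 December 1992.
Occurrences #6 through #21: 16 in total.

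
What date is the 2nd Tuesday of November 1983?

1983-11-08

November 1983 begins on a Tuesday, so the first Tuesday is November 1.
The 2nd Tuesday is 1 weeks later: 1 + 7 = 8.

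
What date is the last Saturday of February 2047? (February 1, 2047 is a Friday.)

February 2047 begins on a Friday, so the first Saturday is February 2 (1 day later).
February 2047 has 28 days. Adding weeks: 2, 9, 16, 23 — the last one ≤ 28 is the 23rd.

2047-02-23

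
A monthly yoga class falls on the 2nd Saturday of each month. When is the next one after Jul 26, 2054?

Aug 8, 2054

Jul 2054 starts on a Wednesday; its first Saturday is the 4th, so the 2nd Saturday is the 11th — Jul 11, 2054.
That is not after Jul 26, 2054, so look at Aug 2054.
Aug 2054 starts on a Saturday; its first Saturday is the 1st, so the 2nd Saturday is the 8th — Aug 8, 2054.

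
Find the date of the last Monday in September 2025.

September 2025 begins on a Monday, so the first Monday is September 1.
September 2025 has 30 days. Adding weeks: 1, 8, 15, 22, 29 — the last one ≤ 30 is the 29th.

2025-09-29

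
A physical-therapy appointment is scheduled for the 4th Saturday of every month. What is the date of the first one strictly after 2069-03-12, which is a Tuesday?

March 2069 starts on a Friday; its first Saturday is the 2nd, so the 4th Saturday is the 23rd — 2069-03-23.
2069-03-23 is after 2069-03-12, so that is the next one.

2069-03-23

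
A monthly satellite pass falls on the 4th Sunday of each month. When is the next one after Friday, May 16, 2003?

May 25, 2003

May 2003 starts on a Thursday; its first Sunday is the 4th, so the 4th Sunday is the 25th — May 25, 2003.
May 25, 2003 is after May 16, 2003, so that is the next one.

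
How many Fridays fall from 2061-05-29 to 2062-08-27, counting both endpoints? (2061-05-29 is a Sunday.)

65

2061-05-29 is a Sunday; the first Friday on or after it is 2061-06-03 (5 days later).
From 2061-06-03 to 2062-08-27: 211 + 239 = 450 days (rest of 2061, to 2062-08-27 in 2062).
450 ÷ 7 = 64 full weeks with remainder 2, so 64 more Fridays after the first → 65.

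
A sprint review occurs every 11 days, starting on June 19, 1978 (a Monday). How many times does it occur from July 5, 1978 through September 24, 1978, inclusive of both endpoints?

Occurrences land 11·i days after June 19, 1978 for i = 0, 1, 2, …
July 5, 1978 is 16 days after the start; 16 ÷ 11 = 1 remainder 5; since the remainder is 5, round up to i = 2. First occurrence in the window: #3 on July 11, 1978 (2×11 = 22 days in).
September 24, 1978 is 97 days after the start; 97 ÷ 11 = 8 remainder 9. Last occurrence in the window: #9 on September 15, 1978.
Occurrences #3 through #9: 7 in total.

7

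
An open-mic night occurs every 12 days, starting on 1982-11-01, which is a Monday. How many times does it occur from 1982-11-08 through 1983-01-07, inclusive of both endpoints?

5

Occurrences land 12·i days after 1982-11-01 for i = 0, 1, 2, …
1982-11-08 is 7 days after the start; 7 ÷ 12 = 0 remainder 7; since the remainder is 7, round up to i = 1. First occurrence in the window: #2 on 1982-11-13 (1×12 = 12 days in).
1983-01-07 is 67 days after the start; 67 ÷ 12 = 5 remainder 7. Last occurrence in the window: #6 on 1982-12-31.
Occurrences #2 through #6: 5 in total.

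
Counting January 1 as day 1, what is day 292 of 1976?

18 October 1976

January has 31 days (292 − 31 = 261 remain).
February has 29 days (261 − 29 = 232 remain).
March has 31 days (232 − 31 = 201 remain).
April has 30 days (201 − 30 = 171 remain).
May has 31 days (171 − 31 = 140 remain).
June has 30 days (140 − 30 = 110 remain).
July has 31 days (110 − 31 = 79 remain).
August has 31 days (79 − 31 = 48 remain).
September has 30 days (48 − 30 = 18 remain).
18 into October → October 18.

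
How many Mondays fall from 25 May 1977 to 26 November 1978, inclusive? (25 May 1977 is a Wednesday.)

25 May 1977 is a Wednesday; the first Monday on or after it is 30 May 1977 (5 days later).
From 30 May 1977 to 26 November 1978: 215 + 330 = 545 days (rest of 1977, to 26 November 1978 in 1978).
545 ÷ 7 = 77 full weeks with remainder 6, so 77 more Mondays after the first → 78.

78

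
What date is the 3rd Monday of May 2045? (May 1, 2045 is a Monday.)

May 15, 2045

May 2045 begins on a Monday, so the first Monday is May 1.
The 3rd Monday is 2 weeks later: 1 + 14 = 15.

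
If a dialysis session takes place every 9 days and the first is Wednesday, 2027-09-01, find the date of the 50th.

The 50th occurrence is 49 intervals after the first: 49 × 9 = 441 days after 2027-09-01.
September has 30 days — 29 days to the end of September leaves 412.
From end of September to end of 2027 is 92 days (320 left).
January has 31 days (289 left).
February has 29 days (260 left).
March has 31 days (229 left).
April has 30 days (199 left).
May has 31 days (168 left).
June has 30 days (138 left).
July has 31 days (107 left).
August has 31 days (76 left).
September has 30 days (46 left).
October has 31 days (15 left).
15 days into November → 2028-11-15.

2028-11-15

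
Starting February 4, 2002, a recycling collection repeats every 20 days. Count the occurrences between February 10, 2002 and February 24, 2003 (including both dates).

Occurrences land 20·i days after February 4, 2002 for i = 0, 1, 2, …
February 10, 2002 is 6 days after the start; 6 ÷ 20 = 0 remainder 6; since the remainder is 6, round up to i = 1. First occurrence in the window: #2 on February 24, 2002 (1×20 = 20 days in).
February 24, 2003 is 385 days after the start; 385 ÷ 20 = 19 remainder 5. Last occurrence in the window: #20 on February 19, 2003.
Occurrences #2 through #20: 19 in total.

19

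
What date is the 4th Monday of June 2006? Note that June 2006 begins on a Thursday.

June 2006 begins on a Thursday, so the first Monday is June 5 (4 days later).
The 4th Monday is 3 weeks later: 5 + 21 = 26.

2006-06-26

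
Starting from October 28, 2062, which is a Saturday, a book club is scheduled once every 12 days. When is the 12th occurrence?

The 12th occurrence is 11 intervals after the first: 11 × 12 = 132 days after October 28, 2062.
October has 31 days — 3 days to the end of October leaves 129.
November has 30 days (99 left).
December has 31 days (68 left).
January has 31 days (37 left).
February has 28 days (9 left).
9 days into March → March 9, 2063.

March 9, 2063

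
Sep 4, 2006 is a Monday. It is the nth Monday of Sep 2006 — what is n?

Day 4 falls in week ⌈4/7⌉ of the month.
Days 1–7 hold the 1st Monday, 8–14 the 2nd, 15–21 the 3rd, 22–28 the 4th, 29–31 the 5th.
4 is in the range for the 1st.

1st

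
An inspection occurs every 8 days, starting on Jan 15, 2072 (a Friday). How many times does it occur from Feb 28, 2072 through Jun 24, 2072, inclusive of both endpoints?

15

Occurrences land 8·i days after Jan 15, 2072 for i = 0, 1, 2, …
Feb 28, 2072 is 44 days after the start; 44 ÷ 8 = 5 remainder 4; since the remainder is 4, round up to i = 6. First occurrence in the window: #7 on Mar 3, 2072 (6×8 = 48 days in).
Jun 24, 2072 is 161 days after the start; 161 ÷ 8 = 20 remainder 1. Last occurrence in the window: #21 on Jun 23, 2072.
Occurrences #7 through #21: 15 in total.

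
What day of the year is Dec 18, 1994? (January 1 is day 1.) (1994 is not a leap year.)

Days in months before Dec: 31 + 28 + 31 + 30 + 31 + 30 + 31 + 31 + 30 + 31 + 30 = 334.
Plus 18 days into Dec → day 352.

352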